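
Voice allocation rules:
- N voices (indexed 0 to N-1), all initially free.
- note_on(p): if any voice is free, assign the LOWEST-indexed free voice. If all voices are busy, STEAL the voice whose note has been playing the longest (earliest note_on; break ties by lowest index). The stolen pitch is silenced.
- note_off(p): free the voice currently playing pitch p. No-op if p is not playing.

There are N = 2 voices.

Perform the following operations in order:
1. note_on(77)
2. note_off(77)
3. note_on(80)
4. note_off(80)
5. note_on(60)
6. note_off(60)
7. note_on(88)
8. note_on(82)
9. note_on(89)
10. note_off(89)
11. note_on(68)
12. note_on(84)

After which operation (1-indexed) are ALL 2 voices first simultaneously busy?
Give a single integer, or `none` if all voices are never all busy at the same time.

Answer: 8

Derivation:
Op 1: note_on(77): voice 0 is free -> assigned | voices=[77 -]
Op 2: note_off(77): free voice 0 | voices=[- -]
Op 3: note_on(80): voice 0 is free -> assigned | voices=[80 -]
Op 4: note_off(80): free voice 0 | voices=[- -]
Op 5: note_on(60): voice 0 is free -> assigned | voices=[60 -]
Op 6: note_off(60): free voice 0 | voices=[- -]
Op 7: note_on(88): voice 0 is free -> assigned | voices=[88 -]
Op 8: note_on(82): voice 1 is free -> assigned | voices=[88 82]
Op 9: note_on(89): all voices busy, STEAL voice 0 (pitch 88, oldest) -> assign | voices=[89 82]
Op 10: note_off(89): free voice 0 | voices=[- 82]
Op 11: note_on(68): voice 0 is free -> assigned | voices=[68 82]
Op 12: note_on(84): all voices busy, STEAL voice 1 (pitch 82, oldest) -> assign | voices=[68 84]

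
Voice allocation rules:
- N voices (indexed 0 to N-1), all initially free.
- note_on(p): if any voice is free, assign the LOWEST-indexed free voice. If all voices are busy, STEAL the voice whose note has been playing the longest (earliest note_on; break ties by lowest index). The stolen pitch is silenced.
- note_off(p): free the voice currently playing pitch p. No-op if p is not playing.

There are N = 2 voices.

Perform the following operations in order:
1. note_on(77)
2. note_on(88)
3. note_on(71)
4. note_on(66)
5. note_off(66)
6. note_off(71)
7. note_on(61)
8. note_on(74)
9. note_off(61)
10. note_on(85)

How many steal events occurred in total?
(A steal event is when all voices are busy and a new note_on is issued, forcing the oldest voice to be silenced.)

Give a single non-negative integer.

Op 1: note_on(77): voice 0 is free -> assigned | voices=[77 -]
Op 2: note_on(88): voice 1 is free -> assigned | voices=[77 88]
Op 3: note_on(71): all voices busy, STEAL voice 0 (pitch 77, oldest) -> assign | voices=[71 88]
Op 4: note_on(66): all voices busy, STEAL voice 1 (pitch 88, oldest) -> assign | voices=[71 66]
Op 5: note_off(66): free voice 1 | voices=[71 -]
Op 6: note_off(71): free voice 0 | voices=[- -]
Op 7: note_on(61): voice 0 is free -> assigned | voices=[61 -]
Op 8: note_on(74): voice 1 is free -> assigned | voices=[61 74]
Op 9: note_off(61): free voice 0 | voices=[- 74]
Op 10: note_on(85): voice 0 is free -> assigned | voices=[85 74]

Answer: 2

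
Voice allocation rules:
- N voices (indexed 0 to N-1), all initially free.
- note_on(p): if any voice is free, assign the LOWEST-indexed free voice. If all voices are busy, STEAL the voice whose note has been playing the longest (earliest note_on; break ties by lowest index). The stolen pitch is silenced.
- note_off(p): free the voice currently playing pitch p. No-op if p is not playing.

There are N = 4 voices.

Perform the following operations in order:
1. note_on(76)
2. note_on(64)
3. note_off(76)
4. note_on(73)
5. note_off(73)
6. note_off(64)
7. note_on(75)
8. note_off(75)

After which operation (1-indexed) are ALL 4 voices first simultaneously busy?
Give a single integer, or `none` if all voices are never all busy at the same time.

Answer: none

Derivation:
Op 1: note_on(76): voice 0 is free -> assigned | voices=[76 - - -]
Op 2: note_on(64): voice 1 is free -> assigned | voices=[76 64 - -]
Op 3: note_off(76): free voice 0 | voices=[- 64 - -]
Op 4: note_on(73): voice 0 is free -> assigned | voices=[73 64 - -]
Op 5: note_off(73): free voice 0 | voices=[- 64 - -]
Op 6: note_off(64): free voice 1 | voices=[- - - -]
Op 7: note_on(75): voice 0 is free -> assigned | voices=[75 - - -]
Op 8: note_off(75): free voice 0 | voices=[- - - -]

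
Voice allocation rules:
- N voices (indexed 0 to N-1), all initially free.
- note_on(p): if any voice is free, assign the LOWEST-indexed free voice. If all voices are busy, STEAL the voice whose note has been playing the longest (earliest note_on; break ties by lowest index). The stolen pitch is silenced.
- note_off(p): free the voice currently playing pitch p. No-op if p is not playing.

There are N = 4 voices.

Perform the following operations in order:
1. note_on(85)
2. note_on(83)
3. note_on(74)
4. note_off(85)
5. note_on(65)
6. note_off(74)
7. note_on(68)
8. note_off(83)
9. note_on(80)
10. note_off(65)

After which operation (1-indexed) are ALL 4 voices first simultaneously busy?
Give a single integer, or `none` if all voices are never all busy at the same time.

Answer: none

Derivation:
Op 1: note_on(85): voice 0 is free -> assigned | voices=[85 - - -]
Op 2: note_on(83): voice 1 is free -> assigned | voices=[85 83 - -]
Op 3: note_on(74): voice 2 is free -> assigned | voices=[85 83 74 -]
Op 4: note_off(85): free voice 0 | voices=[- 83 74 -]
Op 5: note_on(65): voice 0 is free -> assigned | voices=[65 83 74 -]
Op 6: note_off(74): free voice 2 | voices=[65 83 - -]
Op 7: note_on(68): voice 2 is free -> assigned | voices=[65 83 68 -]
Op 8: note_off(83): free voice 1 | voices=[65 - 68 -]
Op 9: note_on(80): voice 1 is free -> assigned | voices=[65 80 68 -]
Op 10: note_off(65): free voice 0 | voices=[- 80 68 -]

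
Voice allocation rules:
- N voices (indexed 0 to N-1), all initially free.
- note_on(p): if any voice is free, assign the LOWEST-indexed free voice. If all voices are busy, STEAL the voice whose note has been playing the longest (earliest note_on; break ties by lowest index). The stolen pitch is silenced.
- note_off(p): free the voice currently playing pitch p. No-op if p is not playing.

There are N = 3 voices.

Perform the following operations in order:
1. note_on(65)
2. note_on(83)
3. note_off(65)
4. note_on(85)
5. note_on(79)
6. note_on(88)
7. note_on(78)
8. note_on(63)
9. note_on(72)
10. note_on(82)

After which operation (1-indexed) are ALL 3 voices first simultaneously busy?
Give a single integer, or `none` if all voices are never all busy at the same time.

Op 1: note_on(65): voice 0 is free -> assigned | voices=[65 - -]
Op 2: note_on(83): voice 1 is free -> assigned | voices=[65 83 -]
Op 3: note_off(65): free voice 0 | voices=[- 83 -]
Op 4: note_on(85): voice 0 is free -> assigned | voices=[85 83 -]
Op 5: note_on(79): voice 2 is free -> assigned | voices=[85 83 79]
Op 6: note_on(88): all voices busy, STEAL voice 1 (pitch 83, oldest) -> assign | voices=[85 88 79]
Op 7: note_on(78): all voices busy, STEAL voice 0 (pitch 85, oldest) -> assign | voices=[78 88 79]
Op 8: note_on(63): all voices busy, STEAL voice 2 (pitch 79, oldest) -> assign | voices=[78 88 63]
Op 9: note_on(72): all voices busy, STEAL voice 1 (pitch 88, oldest) -> assign | voices=[78 72 63]
Op 10: note_on(82): all voices busy, STEAL voice 0 (pitch 78, oldest) -> assign | voices=[82 72 63]

Answer: 5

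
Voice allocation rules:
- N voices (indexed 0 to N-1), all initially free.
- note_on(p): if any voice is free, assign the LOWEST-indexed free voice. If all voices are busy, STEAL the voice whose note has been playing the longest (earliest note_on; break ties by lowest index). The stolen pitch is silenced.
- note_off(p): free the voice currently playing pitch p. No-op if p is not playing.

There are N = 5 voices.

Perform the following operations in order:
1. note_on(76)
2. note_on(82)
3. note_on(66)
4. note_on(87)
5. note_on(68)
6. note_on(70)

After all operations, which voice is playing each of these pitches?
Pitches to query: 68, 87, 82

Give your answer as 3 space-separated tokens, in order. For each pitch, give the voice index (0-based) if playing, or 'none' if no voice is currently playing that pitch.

Answer: 4 3 1

Derivation:
Op 1: note_on(76): voice 0 is free -> assigned | voices=[76 - - - -]
Op 2: note_on(82): voice 1 is free -> assigned | voices=[76 82 - - -]
Op 3: note_on(66): voice 2 is free -> assigned | voices=[76 82 66 - -]
Op 4: note_on(87): voice 3 is free -> assigned | voices=[76 82 66 87 -]
Op 5: note_on(68): voice 4 is free -> assigned | voices=[76 82 66 87 68]
Op 6: note_on(70): all voices busy, STEAL voice 0 (pitch 76, oldest) -> assign | voices=[70 82 66 87 68]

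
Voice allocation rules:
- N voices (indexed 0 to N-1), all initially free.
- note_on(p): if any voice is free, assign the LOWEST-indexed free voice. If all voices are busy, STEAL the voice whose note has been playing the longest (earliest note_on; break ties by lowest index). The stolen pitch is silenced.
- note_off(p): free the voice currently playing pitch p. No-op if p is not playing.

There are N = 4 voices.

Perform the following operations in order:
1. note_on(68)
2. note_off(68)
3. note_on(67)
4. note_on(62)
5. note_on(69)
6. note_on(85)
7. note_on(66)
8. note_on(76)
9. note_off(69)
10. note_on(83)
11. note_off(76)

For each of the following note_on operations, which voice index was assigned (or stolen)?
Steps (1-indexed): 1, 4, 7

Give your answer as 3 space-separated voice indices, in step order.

Op 1: note_on(68): voice 0 is free -> assigned | voices=[68 - - -]
Op 2: note_off(68): free voice 0 | voices=[- - - -]
Op 3: note_on(67): voice 0 is free -> assigned | voices=[67 - - -]
Op 4: note_on(62): voice 1 is free -> assigned | voices=[67 62 - -]
Op 5: note_on(69): voice 2 is free -> assigned | voices=[67 62 69 -]
Op 6: note_on(85): voice 3 is free -> assigned | voices=[67 62 69 85]
Op 7: note_on(66): all voices busy, STEAL voice 0 (pitch 67, oldest) -> assign | voices=[66 62 69 85]
Op 8: note_on(76): all voices busy, STEAL voice 1 (pitch 62, oldest) -> assign | voices=[66 76 69 85]
Op 9: note_off(69): free voice 2 | voices=[66 76 - 85]
Op 10: note_on(83): voice 2 is free -> assigned | voices=[66 76 83 85]
Op 11: note_off(76): free voice 1 | voices=[66 - 83 85]

Answer: 0 1 0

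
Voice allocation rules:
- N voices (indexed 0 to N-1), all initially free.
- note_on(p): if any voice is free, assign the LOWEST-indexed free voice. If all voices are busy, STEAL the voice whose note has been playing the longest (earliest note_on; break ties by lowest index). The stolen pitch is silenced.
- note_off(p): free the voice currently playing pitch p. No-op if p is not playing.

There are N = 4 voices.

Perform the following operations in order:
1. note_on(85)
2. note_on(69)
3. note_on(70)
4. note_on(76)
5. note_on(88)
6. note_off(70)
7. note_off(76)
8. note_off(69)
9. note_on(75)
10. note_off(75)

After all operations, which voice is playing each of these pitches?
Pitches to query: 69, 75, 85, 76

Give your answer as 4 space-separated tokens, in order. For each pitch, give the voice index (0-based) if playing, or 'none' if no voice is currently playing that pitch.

Answer: none none none none

Derivation:
Op 1: note_on(85): voice 0 is free -> assigned | voices=[85 - - -]
Op 2: note_on(69): voice 1 is free -> assigned | voices=[85 69 - -]
Op 3: note_on(70): voice 2 is free -> assigned | voices=[85 69 70 -]
Op 4: note_on(76): voice 3 is free -> assigned | voices=[85 69 70 76]
Op 5: note_on(88): all voices busy, STEAL voice 0 (pitch 85, oldest) -> assign | voices=[88 69 70 76]
Op 6: note_off(70): free voice 2 | voices=[88 69 - 76]
Op 7: note_off(76): free voice 3 | voices=[88 69 - -]
Op 8: note_off(69): free voice 1 | voices=[88 - - -]
Op 9: note_on(75): voice 1 is free -> assigned | voices=[88 75 - -]
Op 10: note_off(75): free voice 1 | voices=[88 - - -]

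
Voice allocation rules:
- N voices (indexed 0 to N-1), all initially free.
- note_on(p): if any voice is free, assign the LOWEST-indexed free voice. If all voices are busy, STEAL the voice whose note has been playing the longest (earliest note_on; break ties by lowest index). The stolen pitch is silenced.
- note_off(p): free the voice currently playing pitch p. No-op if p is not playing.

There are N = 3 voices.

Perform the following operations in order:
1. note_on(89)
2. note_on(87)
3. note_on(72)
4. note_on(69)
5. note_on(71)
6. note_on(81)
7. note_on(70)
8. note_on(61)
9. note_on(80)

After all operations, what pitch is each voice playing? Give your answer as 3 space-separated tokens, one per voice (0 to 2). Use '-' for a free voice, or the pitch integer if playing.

Answer: 70 61 80

Derivation:
Op 1: note_on(89): voice 0 is free -> assigned | voices=[89 - -]
Op 2: note_on(87): voice 1 is free -> assigned | voices=[89 87 -]
Op 3: note_on(72): voice 2 is free -> assigned | voices=[89 87 72]
Op 4: note_on(69): all voices busy, STEAL voice 0 (pitch 89, oldest) -> assign | voices=[69 87 72]
Op 5: note_on(71): all voices busy, STEAL voice 1 (pitch 87, oldest) -> assign | voices=[69 71 72]
Op 6: note_on(81): all voices busy, STEAL voice 2 (pitch 72, oldest) -> assign | voices=[69 71 81]
Op 7: note_on(70): all voices busy, STEAL voice 0 (pitch 69, oldest) -> assign | voices=[70 71 81]
Op 8: note_on(61): all voices busy, STEAL voice 1 (pitch 71, oldest) -> assign | voices=[70 61 81]
Op 9: note_on(80): all voices busy, STEAL voice 2 (pitch 81, oldest) -> assign | voices=[70 61 80]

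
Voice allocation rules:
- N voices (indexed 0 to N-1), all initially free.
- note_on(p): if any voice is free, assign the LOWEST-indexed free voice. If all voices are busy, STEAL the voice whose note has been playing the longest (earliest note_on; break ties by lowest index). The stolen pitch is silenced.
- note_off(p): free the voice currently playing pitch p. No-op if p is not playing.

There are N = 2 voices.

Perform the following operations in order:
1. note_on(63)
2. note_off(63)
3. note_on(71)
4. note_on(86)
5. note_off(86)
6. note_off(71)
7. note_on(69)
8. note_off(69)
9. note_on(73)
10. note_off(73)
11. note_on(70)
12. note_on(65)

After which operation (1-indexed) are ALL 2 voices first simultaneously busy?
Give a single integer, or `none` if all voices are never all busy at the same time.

Answer: 4

Derivation:
Op 1: note_on(63): voice 0 is free -> assigned | voices=[63 -]
Op 2: note_off(63): free voice 0 | voices=[- -]
Op 3: note_on(71): voice 0 is free -> assigned | voices=[71 -]
Op 4: note_on(86): voice 1 is free -> assigned | voices=[71 86]
Op 5: note_off(86): free voice 1 | voices=[71 -]
Op 6: note_off(71): free voice 0 | voices=[- -]
Op 7: note_on(69): voice 0 is free -> assigned | voices=[69 -]
Op 8: note_off(69): free voice 0 | voices=[- -]
Op 9: note_on(73): voice 0 is free -> assigned | voices=[73 -]
Op 10: note_off(73): free voice 0 | voices=[- -]
Op 11: note_on(70): voice 0 is free -> assigned | voices=[70 -]
Op 12: note_on(65): voice 1 is free -> assigned | voices=[70 65]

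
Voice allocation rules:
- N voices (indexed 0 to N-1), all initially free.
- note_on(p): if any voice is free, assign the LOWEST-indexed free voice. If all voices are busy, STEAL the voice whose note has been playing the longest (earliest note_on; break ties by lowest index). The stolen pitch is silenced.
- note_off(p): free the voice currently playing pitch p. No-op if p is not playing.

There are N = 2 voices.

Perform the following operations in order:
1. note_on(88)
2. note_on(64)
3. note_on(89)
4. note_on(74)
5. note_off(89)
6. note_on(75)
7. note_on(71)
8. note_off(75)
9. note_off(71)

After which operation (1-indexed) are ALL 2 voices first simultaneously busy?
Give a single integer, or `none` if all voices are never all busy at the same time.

Op 1: note_on(88): voice 0 is free -> assigned | voices=[88 -]
Op 2: note_on(64): voice 1 is free -> assigned | voices=[88 64]
Op 3: note_on(89): all voices busy, STEAL voice 0 (pitch 88, oldest) -> assign | voices=[89 64]
Op 4: note_on(74): all voices busy, STEAL voice 1 (pitch 64, oldest) -> assign | voices=[89 74]
Op 5: note_off(89): free voice 0 | voices=[- 74]
Op 6: note_on(75): voice 0 is free -> assigned | voices=[75 74]
Op 7: note_on(71): all voices busy, STEAL voice 1 (pitch 74, oldest) -> assign | voices=[75 71]
Op 8: note_off(75): free voice 0 | voices=[- 71]
Op 9: note_off(71): free voice 1 | voices=[- -]

Answer: 2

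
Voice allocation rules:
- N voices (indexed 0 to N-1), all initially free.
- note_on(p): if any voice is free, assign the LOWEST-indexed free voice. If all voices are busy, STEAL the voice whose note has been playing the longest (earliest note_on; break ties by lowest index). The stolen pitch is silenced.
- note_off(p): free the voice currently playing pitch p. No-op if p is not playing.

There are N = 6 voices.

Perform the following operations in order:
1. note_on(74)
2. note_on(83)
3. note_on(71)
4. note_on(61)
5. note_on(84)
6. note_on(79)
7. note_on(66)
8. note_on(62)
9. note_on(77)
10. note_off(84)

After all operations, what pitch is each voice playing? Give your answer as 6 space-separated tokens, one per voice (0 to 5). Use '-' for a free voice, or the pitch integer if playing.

Answer: 66 62 77 61 - 79

Derivation:
Op 1: note_on(74): voice 0 is free -> assigned | voices=[74 - - - - -]
Op 2: note_on(83): voice 1 is free -> assigned | voices=[74 83 - - - -]
Op 3: note_on(71): voice 2 is free -> assigned | voices=[74 83 71 - - -]
Op 4: note_on(61): voice 3 is free -> assigned | voices=[74 83 71 61 - -]
Op 5: note_on(84): voice 4 is free -> assigned | voices=[74 83 71 61 84 -]
Op 6: note_on(79): voice 5 is free -> assigned | voices=[74 83 71 61 84 79]
Op 7: note_on(66): all voices busy, STEAL voice 0 (pitch 74, oldest) -> assign | voices=[66 83 71 61 84 79]
Op 8: note_on(62): all voices busy, STEAL voice 1 (pitch 83, oldest) -> assign | voices=[66 62 71 61 84 79]
Op 9: note_on(77): all voices busy, STEAL voice 2 (pitch 71, oldest) -> assign | voices=[66 62 77 61 84 79]
Op 10: note_off(84): free voice 4 | voices=[66 62 77 61 - 79]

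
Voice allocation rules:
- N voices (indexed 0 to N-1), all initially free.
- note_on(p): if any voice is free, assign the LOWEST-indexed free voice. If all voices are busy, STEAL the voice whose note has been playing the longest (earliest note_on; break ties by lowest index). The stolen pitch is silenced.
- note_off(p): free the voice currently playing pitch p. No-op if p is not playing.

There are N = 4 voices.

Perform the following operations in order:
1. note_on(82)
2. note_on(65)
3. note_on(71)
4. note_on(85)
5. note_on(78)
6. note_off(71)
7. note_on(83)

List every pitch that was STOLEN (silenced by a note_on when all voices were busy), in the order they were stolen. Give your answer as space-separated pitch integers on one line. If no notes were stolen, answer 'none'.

Op 1: note_on(82): voice 0 is free -> assigned | voices=[82 - - -]
Op 2: note_on(65): voice 1 is free -> assigned | voices=[82 65 - -]
Op 3: note_on(71): voice 2 is free -> assigned | voices=[82 65 71 -]
Op 4: note_on(85): voice 3 is free -> assigned | voices=[82 65 71 85]
Op 5: note_on(78): all voices busy, STEAL voice 0 (pitch 82, oldest) -> assign | voices=[78 65 71 85]
Op 6: note_off(71): free voice 2 | voices=[78 65 - 85]
Op 7: note_on(83): voice 2 is free -> assigned | voices=[78 65 83 85]

Answer: 82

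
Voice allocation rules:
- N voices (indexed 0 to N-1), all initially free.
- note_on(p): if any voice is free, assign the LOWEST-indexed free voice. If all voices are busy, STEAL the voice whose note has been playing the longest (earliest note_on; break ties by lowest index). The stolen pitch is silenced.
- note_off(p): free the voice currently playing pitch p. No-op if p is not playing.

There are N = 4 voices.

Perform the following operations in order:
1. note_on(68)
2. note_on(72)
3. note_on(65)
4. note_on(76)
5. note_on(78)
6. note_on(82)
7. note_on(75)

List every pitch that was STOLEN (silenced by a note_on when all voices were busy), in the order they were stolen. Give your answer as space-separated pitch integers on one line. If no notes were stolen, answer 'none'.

Answer: 68 72 65

Derivation:
Op 1: note_on(68): voice 0 is free -> assigned | voices=[68 - - -]
Op 2: note_on(72): voice 1 is free -> assigned | voices=[68 72 - -]
Op 3: note_on(65): voice 2 is free -> assigned | voices=[68 72 65 -]
Op 4: note_on(76): voice 3 is free -> assigned | voices=[68 72 65 76]
Op 5: note_on(78): all voices busy, STEAL voice 0 (pitch 68, oldest) -> assign | voices=[78 72 65 76]
Op 6: note_on(82): all voices busy, STEAL voice 1 (pitch 72, oldest) -> assign | voices=[78 82 65 76]
Op 7: note_on(75): all voices busy, STEAL voice 2 (pitch 65, oldest) -> assign | voices=[78 82 75 76]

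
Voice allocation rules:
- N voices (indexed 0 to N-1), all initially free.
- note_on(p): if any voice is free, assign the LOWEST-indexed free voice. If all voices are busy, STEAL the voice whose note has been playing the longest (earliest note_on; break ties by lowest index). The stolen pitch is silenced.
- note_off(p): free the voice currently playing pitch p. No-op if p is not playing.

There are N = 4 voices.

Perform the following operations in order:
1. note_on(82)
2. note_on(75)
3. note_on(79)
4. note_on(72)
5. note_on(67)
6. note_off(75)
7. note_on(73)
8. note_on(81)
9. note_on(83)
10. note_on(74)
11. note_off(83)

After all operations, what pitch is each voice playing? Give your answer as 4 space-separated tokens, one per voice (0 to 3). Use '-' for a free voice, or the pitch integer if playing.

Answer: 74 73 81 -

Derivation:
Op 1: note_on(82): voice 0 is free -> assigned | voices=[82 - - -]
Op 2: note_on(75): voice 1 is free -> assigned | voices=[82 75 - -]
Op 3: note_on(79): voice 2 is free -> assigned | voices=[82 75 79 -]
Op 4: note_on(72): voice 3 is free -> assigned | voices=[82 75 79 72]
Op 5: note_on(67): all voices busy, STEAL voice 0 (pitch 82, oldest) -> assign | voices=[67 75 79 72]
Op 6: note_off(75): free voice 1 | voices=[67 - 79 72]
Op 7: note_on(73): voice 1 is free -> assigned | voices=[67 73 79 72]
Op 8: note_on(81): all voices busy, STEAL voice 2 (pitch 79, oldest) -> assign | voices=[67 73 81 72]
Op 9: note_on(83): all voices busy, STEAL voice 3 (pitch 72, oldest) -> assign | voices=[67 73 81 83]
Op 10: note_on(74): all voices busy, STEAL voice 0 (pitch 67, oldest) -> assign | voices=[74 73 81 83]
Op 11: note_off(83): free voice 3 | voices=[74 73 81 -]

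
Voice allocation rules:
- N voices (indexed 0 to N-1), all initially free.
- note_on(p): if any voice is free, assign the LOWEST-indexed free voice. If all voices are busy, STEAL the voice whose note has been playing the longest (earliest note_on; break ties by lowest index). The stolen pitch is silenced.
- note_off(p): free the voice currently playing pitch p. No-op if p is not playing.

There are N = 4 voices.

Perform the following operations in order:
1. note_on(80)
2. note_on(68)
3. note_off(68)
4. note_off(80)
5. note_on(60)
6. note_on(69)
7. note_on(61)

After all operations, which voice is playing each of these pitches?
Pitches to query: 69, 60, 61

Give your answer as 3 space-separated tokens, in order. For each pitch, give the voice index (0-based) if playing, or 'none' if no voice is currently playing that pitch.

Op 1: note_on(80): voice 0 is free -> assigned | voices=[80 - - -]
Op 2: note_on(68): voice 1 is free -> assigned | voices=[80 68 - -]
Op 3: note_off(68): free voice 1 | voices=[80 - - -]
Op 4: note_off(80): free voice 0 | voices=[- - - -]
Op 5: note_on(60): voice 0 is free -> assigned | voices=[60 - - -]
Op 6: note_on(69): voice 1 is free -> assigned | voices=[60 69 - -]
Op 7: note_on(61): voice 2 is free -> assigned | voices=[60 69 61 -]

Answer: 1 0 2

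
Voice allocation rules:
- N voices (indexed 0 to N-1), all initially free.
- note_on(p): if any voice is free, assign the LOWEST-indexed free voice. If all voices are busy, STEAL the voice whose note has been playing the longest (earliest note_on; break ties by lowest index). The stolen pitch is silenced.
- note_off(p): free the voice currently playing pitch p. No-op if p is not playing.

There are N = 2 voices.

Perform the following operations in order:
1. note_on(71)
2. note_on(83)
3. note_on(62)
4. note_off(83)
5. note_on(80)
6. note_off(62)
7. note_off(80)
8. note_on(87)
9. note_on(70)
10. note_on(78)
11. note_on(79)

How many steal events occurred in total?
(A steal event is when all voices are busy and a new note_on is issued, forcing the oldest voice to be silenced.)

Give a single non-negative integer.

Answer: 3

Derivation:
Op 1: note_on(71): voice 0 is free -> assigned | voices=[71 -]
Op 2: note_on(83): voice 1 is free -> assigned | voices=[71 83]
Op 3: note_on(62): all voices busy, STEAL voice 0 (pitch 71, oldest) -> assign | voices=[62 83]
Op 4: note_off(83): free voice 1 | voices=[62 -]
Op 5: note_on(80): voice 1 is free -> assigned | voices=[62 80]
Op 6: note_off(62): free voice 0 | voices=[- 80]
Op 7: note_off(80): free voice 1 | voices=[- -]
Op 8: note_on(87): voice 0 is free -> assigned | voices=[87 -]
Op 9: note_on(70): voice 1 is free -> assigned | voices=[87 70]
Op 10: note_on(78): all voices busy, STEAL voice 0 (pitch 87, oldest) -> assign | voices=[78 70]
Op 11: note_on(79): all voices busy, STEAL voice 1 (pitch 70, oldest) -> assign | voices=[78 79]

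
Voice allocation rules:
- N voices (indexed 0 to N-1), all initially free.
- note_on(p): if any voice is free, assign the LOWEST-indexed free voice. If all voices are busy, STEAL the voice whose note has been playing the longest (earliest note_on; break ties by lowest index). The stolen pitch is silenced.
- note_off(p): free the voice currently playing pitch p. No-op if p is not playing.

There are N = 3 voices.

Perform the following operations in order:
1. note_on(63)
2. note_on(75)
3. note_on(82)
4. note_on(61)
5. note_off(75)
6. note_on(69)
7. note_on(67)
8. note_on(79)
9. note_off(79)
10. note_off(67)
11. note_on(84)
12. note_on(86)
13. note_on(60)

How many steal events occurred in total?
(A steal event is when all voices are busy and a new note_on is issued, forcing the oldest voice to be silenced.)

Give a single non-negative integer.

Answer: 4

Derivation:
Op 1: note_on(63): voice 0 is free -> assigned | voices=[63 - -]
Op 2: note_on(75): voice 1 is free -> assigned | voices=[63 75 -]
Op 3: note_on(82): voice 2 is free -> assigned | voices=[63 75 82]
Op 4: note_on(61): all voices busy, STEAL voice 0 (pitch 63, oldest) -> assign | voices=[61 75 82]
Op 5: note_off(75): free voice 1 | voices=[61 - 82]
Op 6: note_on(69): voice 1 is free -> assigned | voices=[61 69 82]
Op 7: note_on(67): all voices busy, STEAL voice 2 (pitch 82, oldest) -> assign | voices=[61 69 67]
Op 8: note_on(79): all voices busy, STEAL voice 0 (pitch 61, oldest) -> assign | voices=[79 69 67]
Op 9: note_off(79): free voice 0 | voices=[- 69 67]
Op 10: note_off(67): free voice 2 | voices=[- 69 -]
Op 11: note_on(84): voice 0 is free -> assigned | voices=[84 69 -]
Op 12: note_on(86): voice 2 is free -> assigned | voices=[84 69 86]
Op 13: note_on(60): all voices busy, STEAL voice 1 (pitch 69, oldest) -> assign | voices=[84 60 86]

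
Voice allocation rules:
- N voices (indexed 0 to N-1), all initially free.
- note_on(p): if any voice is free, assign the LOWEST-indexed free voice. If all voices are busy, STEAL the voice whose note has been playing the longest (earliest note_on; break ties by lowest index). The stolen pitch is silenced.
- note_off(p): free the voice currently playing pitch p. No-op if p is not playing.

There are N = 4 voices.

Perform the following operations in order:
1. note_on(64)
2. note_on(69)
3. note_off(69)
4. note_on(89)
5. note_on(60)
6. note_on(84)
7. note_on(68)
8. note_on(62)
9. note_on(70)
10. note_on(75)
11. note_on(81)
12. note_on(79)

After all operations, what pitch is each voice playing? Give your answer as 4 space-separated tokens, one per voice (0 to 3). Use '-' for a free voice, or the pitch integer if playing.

Op 1: note_on(64): voice 0 is free -> assigned | voices=[64 - - -]
Op 2: note_on(69): voice 1 is free -> assigned | voices=[64 69 - -]
Op 3: note_off(69): free voice 1 | voices=[64 - - -]
Op 4: note_on(89): voice 1 is free -> assigned | voices=[64 89 - -]
Op 5: note_on(60): voice 2 is free -> assigned | voices=[64 89 60 -]
Op 6: note_on(84): voice 3 is free -> assigned | voices=[64 89 60 84]
Op 7: note_on(68): all voices busy, STEAL voice 0 (pitch 64, oldest) -> assign | voices=[68 89 60 84]
Op 8: note_on(62): all voices busy, STEAL voice 1 (pitch 89, oldest) -> assign | voices=[68 62 60 84]
Op 9: note_on(70): all voices busy, STEAL voice 2 (pitch 60, oldest) -> assign | voices=[68 62 70 84]
Op 10: note_on(75): all voices busy, STEAL voice 3 (pitch 84, oldest) -> assign | voices=[68 62 70 75]
Op 11: note_on(81): all voices busy, STEAL voice 0 (pitch 68, oldest) -> assign | voices=[81 62 70 75]
Op 12: note_on(79): all voices busy, STEAL voice 1 (pitch 62, oldest) -> assign | voices=[81 79 70 75]

Answer: 81 79 70 75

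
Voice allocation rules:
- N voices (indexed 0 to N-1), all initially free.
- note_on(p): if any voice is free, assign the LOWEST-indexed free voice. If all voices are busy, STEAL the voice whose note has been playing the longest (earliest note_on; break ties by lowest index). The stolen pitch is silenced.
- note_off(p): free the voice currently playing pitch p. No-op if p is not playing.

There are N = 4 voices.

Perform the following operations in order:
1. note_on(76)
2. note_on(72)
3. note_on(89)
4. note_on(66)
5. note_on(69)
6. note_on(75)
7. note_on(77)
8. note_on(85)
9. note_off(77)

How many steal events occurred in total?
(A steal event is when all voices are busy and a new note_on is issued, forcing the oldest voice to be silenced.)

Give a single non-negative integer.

Op 1: note_on(76): voice 0 is free -> assigned | voices=[76 - - -]
Op 2: note_on(72): voice 1 is free -> assigned | voices=[76 72 - -]
Op 3: note_on(89): voice 2 is free -> assigned | voices=[76 72 89 -]
Op 4: note_on(66): voice 3 is free -> assigned | voices=[76 72 89 66]
Op 5: note_on(69): all voices busy, STEAL voice 0 (pitch 76, oldest) -> assign | voices=[69 72 89 66]
Op 6: note_on(75): all voices busy, STEAL voice 1 (pitch 72, oldest) -> assign | voices=[69 75 89 66]
Op 7: note_on(77): all voices busy, STEAL voice 2 (pitch 89, oldest) -> assign | voices=[69 75 77 66]
Op 8: note_on(85): all voices busy, STEAL voice 3 (pitch 66, oldest) -> assign | voices=[69 75 77 85]
Op 9: note_off(77): free voice 2 | voices=[69 75 - 85]

Answer: 4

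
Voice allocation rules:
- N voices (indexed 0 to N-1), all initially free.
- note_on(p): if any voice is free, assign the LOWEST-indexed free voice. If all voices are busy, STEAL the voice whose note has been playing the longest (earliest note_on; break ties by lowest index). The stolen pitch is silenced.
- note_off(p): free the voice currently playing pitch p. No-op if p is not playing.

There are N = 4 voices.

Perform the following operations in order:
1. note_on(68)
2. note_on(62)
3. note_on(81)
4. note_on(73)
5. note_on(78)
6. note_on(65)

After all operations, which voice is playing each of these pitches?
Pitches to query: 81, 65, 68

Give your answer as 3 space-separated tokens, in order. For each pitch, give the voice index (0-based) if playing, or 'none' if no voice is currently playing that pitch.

Op 1: note_on(68): voice 0 is free -> assigned | voices=[68 - - -]
Op 2: note_on(62): voice 1 is free -> assigned | voices=[68 62 - -]
Op 3: note_on(81): voice 2 is free -> assigned | voices=[68 62 81 -]
Op 4: note_on(73): voice 3 is free -> assigned | voices=[68 62 81 73]
Op 5: note_on(78): all voices busy, STEAL voice 0 (pitch 68, oldest) -> assign | voices=[78 62 81 73]
Op 6: note_on(65): all voices busy, STEAL voice 1 (pitch 62, oldest) -> assign | voices=[78 65 81 73]

Answer: 2 1 none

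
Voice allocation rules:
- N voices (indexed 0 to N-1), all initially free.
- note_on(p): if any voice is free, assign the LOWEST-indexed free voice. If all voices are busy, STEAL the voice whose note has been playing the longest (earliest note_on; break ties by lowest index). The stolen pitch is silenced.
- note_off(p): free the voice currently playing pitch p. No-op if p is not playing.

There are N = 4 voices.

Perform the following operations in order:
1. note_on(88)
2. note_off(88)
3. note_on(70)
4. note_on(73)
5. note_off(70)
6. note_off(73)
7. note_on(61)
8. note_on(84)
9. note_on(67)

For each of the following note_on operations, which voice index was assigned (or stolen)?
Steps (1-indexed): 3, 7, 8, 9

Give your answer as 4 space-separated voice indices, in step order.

Answer: 0 0 1 2

Derivation:
Op 1: note_on(88): voice 0 is free -> assigned | voices=[88 - - -]
Op 2: note_off(88): free voice 0 | voices=[- - - -]
Op 3: note_on(70): voice 0 is free -> assigned | voices=[70 - - -]
Op 4: note_on(73): voice 1 is free -> assigned | voices=[70 73 - -]
Op 5: note_off(70): free voice 0 | voices=[- 73 - -]
Op 6: note_off(73): free voice 1 | voices=[- - - -]
Op 7: note_on(61): voice 0 is free -> assigned | voices=[61 - - -]
Op 8: note_on(84): voice 1 is free -> assigned | voices=[61 84 - -]
Op 9: note_on(67): voice 2 is free -> assigned | voices=[61 84 67 -]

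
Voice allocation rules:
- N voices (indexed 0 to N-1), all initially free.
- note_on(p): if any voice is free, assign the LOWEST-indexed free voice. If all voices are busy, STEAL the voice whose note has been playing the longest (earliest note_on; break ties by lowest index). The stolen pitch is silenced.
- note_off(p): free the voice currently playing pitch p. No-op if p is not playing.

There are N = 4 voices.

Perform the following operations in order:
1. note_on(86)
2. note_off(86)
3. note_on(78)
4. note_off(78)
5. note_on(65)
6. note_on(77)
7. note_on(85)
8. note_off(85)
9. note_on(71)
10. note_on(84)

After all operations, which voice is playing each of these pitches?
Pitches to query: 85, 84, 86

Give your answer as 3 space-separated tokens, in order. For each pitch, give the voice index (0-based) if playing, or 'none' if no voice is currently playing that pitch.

Answer: none 3 none

Derivation:
Op 1: note_on(86): voice 0 is free -> assigned | voices=[86 - - -]
Op 2: note_off(86): free voice 0 | voices=[- - - -]
Op 3: note_on(78): voice 0 is free -> assigned | voices=[78 - - -]
Op 4: note_off(78): free voice 0 | voices=[- - - -]
Op 5: note_on(65): voice 0 is free -> assigned | voices=[65 - - -]
Op 6: note_on(77): voice 1 is free -> assigned | voices=[65 77 - -]
Op 7: note_on(85): voice 2 is free -> assigned | voices=[65 77 85 -]
Op 8: note_off(85): free voice 2 | voices=[65 77 - -]
Op 9: note_on(71): voice 2 is free -> assigned | voices=[65 77 71 -]
Op 10: note_on(84): voice 3 is free -> assigned | voices=[65 77 71 84]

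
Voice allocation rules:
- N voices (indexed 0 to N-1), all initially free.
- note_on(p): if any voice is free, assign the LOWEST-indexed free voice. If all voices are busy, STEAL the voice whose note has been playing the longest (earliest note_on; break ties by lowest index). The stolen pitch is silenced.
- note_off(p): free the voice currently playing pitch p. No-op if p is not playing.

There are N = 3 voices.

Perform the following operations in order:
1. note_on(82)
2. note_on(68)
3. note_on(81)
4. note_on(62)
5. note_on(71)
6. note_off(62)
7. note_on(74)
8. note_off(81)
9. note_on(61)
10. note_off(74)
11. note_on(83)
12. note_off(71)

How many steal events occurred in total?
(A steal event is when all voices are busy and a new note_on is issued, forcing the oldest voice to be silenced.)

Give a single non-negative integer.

Op 1: note_on(82): voice 0 is free -> assigned | voices=[82 - -]
Op 2: note_on(68): voice 1 is free -> assigned | voices=[82 68 -]
Op 3: note_on(81): voice 2 is free -> assigned | voices=[82 68 81]
Op 4: note_on(62): all voices busy, STEAL voice 0 (pitch 82, oldest) -> assign | voices=[62 68 81]
Op 5: note_on(71): all voices busy, STEAL voice 1 (pitch 68, oldest) -> assign | voices=[62 71 81]
Op 6: note_off(62): free voice 0 | voices=[- 71 81]
Op 7: note_on(74): voice 0 is free -> assigned | voices=[74 71 81]
Op 8: note_off(81): free voice 2 | voices=[74 71 -]
Op 9: note_on(61): voice 2 is free -> assigned | voices=[74 71 61]
Op 10: note_off(74): free voice 0 | voices=[- 71 61]
Op 11: note_on(83): voice 0 is free -> assigned | voices=[83 71 61]
Op 12: note_off(71): free voice 1 | voices=[83 - 61]

Answer: 2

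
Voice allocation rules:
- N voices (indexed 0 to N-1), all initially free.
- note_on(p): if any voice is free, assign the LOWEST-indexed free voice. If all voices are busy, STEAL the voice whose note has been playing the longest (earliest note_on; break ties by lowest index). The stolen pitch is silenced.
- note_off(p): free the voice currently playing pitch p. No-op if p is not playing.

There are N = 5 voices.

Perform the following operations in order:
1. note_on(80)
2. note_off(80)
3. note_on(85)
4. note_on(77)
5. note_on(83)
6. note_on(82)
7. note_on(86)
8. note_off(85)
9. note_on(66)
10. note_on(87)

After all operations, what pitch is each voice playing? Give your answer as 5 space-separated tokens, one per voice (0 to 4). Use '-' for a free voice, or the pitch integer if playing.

Op 1: note_on(80): voice 0 is free -> assigned | voices=[80 - - - -]
Op 2: note_off(80): free voice 0 | voices=[- - - - -]
Op 3: note_on(85): voice 0 is free -> assigned | voices=[85 - - - -]
Op 4: note_on(77): voice 1 is free -> assigned | voices=[85 77 - - -]
Op 5: note_on(83): voice 2 is free -> assigned | voices=[85 77 83 - -]
Op 6: note_on(82): voice 3 is free -> assigned | voices=[85 77 83 82 -]
Op 7: note_on(86): voice 4 is free -> assigned | voices=[85 77 83 82 86]
Op 8: note_off(85): free voice 0 | voices=[- 77 83 82 86]
Op 9: note_on(66): voice 0 is free -> assigned | voices=[66 77 83 82 86]
Op 10: note_on(87): all voices busy, STEAL voice 1 (pitch 77, oldest) -> assign | voices=[66 87 83 82 86]

Answer: 66 87 83 82 86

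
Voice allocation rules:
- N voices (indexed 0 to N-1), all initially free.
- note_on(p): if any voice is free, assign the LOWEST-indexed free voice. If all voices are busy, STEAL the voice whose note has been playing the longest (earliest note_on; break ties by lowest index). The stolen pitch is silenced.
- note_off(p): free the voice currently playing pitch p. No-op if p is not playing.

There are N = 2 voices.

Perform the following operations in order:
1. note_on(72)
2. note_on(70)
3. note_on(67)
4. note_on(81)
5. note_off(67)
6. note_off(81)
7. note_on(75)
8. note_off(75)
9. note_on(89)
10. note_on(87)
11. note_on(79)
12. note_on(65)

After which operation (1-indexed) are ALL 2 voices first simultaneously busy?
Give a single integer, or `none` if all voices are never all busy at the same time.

Op 1: note_on(72): voice 0 is free -> assigned | voices=[72 -]
Op 2: note_on(70): voice 1 is free -> assigned | voices=[72 70]
Op 3: note_on(67): all voices busy, STEAL voice 0 (pitch 72, oldest) -> assign | voices=[67 70]
Op 4: note_on(81): all voices busy, STEAL voice 1 (pitch 70, oldest) -> assign | voices=[67 81]
Op 5: note_off(67): free voice 0 | voices=[- 81]
Op 6: note_off(81): free voice 1 | voices=[- -]
Op 7: note_on(75): voice 0 is free -> assigned | voices=[75 -]
Op 8: note_off(75): free voice 0 | voices=[- -]
Op 9: note_on(89): voice 0 is free -> assigned | voices=[89 -]
Op 10: note_on(87): voice 1 is free -> assigned | voices=[89 87]
Op 11: note_on(79): all voices busy, STEAL voice 0 (pitch 89, oldest) -> assign | voices=[79 87]
Op 12: note_on(65): all voices busy, STEAL voice 1 (pitch 87, oldest) -> assign | voices=[79 65]

Answer: 2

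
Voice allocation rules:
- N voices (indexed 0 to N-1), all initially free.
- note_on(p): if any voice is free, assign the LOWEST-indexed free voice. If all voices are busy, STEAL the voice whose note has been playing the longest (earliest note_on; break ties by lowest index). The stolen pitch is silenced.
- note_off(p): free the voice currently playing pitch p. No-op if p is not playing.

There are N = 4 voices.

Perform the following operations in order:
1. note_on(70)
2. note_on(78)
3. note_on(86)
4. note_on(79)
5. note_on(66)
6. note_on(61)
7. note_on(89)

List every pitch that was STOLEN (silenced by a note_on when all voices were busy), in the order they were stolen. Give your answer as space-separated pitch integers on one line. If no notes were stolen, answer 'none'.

Answer: 70 78 86

Derivation:
Op 1: note_on(70): voice 0 is free -> assigned | voices=[70 - - -]
Op 2: note_on(78): voice 1 is free -> assigned | voices=[70 78 - -]
Op 3: note_on(86): voice 2 is free -> assigned | voices=[70 78 86 -]
Op 4: note_on(79): voice 3 is free -> assigned | voices=[70 78 86 79]
Op 5: note_on(66): all voices busy, STEAL voice 0 (pitch 70, oldest) -> assign | voices=[66 78 86 79]
Op 6: note_on(61): all voices busy, STEAL voice 1 (pitch 78, oldest) -> assign | voices=[66 61 86 79]
Op 7: note_on(89): all voices busy, STEAL voice 2 (pitch 86, oldest) -> assign | voices=[66 61 89 79]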